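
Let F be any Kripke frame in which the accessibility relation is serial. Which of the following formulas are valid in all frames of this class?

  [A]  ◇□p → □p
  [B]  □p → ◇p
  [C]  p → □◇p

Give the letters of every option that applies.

B

(A) ◇□p → □p (the dual of axiom 5) characterises the euclidean frames. Such an R need not be euclidean — not valid.
(B) □p → ◇p (axiom D) characterises the serial frames. Every such R is serial — valid.
(C) p → □◇p is axiom B; it is valid on a frame exactly when R is symmetric. Such an R need not be symmetric, so not valid.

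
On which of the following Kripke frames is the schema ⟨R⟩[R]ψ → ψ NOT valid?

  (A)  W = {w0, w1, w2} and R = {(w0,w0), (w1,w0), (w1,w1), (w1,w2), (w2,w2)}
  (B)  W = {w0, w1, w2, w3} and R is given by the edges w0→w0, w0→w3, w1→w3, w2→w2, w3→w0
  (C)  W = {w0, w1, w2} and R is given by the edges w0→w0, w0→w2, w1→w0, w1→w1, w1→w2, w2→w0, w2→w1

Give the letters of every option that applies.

The schema ⟨R⟩[R]ψ → ψ is the dual of axiom B; it is valid on a frame iff R is symmetric.
(A) R is not symmetric (w1 R w0 but not w0 R w1), so the schema fails here.
(B) R is not symmetric (w1 R w3 but not w3 R w1), so the schema fails here.
(C) R is not symmetric (w1 R w0 but not w0 R w1), so the schema fails here.

A, B, C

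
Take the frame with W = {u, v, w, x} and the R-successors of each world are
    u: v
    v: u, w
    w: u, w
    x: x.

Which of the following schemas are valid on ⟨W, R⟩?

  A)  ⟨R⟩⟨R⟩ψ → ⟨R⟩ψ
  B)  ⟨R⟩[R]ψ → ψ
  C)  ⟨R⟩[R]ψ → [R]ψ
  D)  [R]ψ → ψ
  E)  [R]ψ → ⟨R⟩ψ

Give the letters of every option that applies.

E

R is not reflexive: not u R u.
R is not symmetric: v R w but not w R v.
R is not transitive: u R v and v R u but not u R u.
R is not euclidean: v R u and v R w but not u R w.
R is serial: every world has an R-successor.
(A) ⟨R⟩⟨R⟩ψ → ⟨R⟩ψ is the dual of axiom 4, which corresponds to transitivity. R is not transitive — not valid.
(B) ⟨R⟩[R]ψ → ψ (the dual of axiom B) characterises the symmetric frames. R is not symmetric — not valid.
(C) the dual of axiom 5: valid iff R is euclidean. R is not euclidean — not valid.
(D) [R]ψ → ψ is axiom T; it is valid on a frame exactly when R is reflexive. R is not reflexive, so not valid.
(E) [R]ψ → ⟨R⟩ψ is axiom D; it is valid on a frame exactly when R is serial. R is serial, so valid.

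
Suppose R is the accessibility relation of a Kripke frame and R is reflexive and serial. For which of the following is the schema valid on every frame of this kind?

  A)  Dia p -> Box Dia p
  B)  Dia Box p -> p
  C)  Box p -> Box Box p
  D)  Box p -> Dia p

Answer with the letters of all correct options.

(A) Dia p -> Box Dia p is axiom 5; it is valid on a frame exactly when R is euclidean. Such an R need not be euclidean, so not valid.
(B) Dia Box p -> p (the dual of axiom B) characterises the symmetric frames. Such an R need not be symmetric — not valid.
(C) Box p -> Box Box p is axiom 4; it is valid on a frame exactly when R is transitive. Such an R need not be transitive, so not valid.
(D) Box p -> Dia p (axiom D) characterises the serial frames. Every such R is serial — valid.

D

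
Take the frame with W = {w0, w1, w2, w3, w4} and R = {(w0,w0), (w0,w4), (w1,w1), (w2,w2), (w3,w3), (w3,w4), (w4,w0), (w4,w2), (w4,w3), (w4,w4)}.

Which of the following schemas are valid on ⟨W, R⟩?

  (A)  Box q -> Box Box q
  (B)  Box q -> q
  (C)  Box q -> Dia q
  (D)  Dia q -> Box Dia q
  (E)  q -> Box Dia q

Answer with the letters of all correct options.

R is reflexive: each world relates to itself.
R is not symmetric: w4 R w2 but not w2 R w4.
R is not transitive: w0 R w4 and w4 R w2 but not w0 R w2.
R is not euclidean: w4 R w0 and w4 R w2 but not w0 R w2.
R is serial: every world has an R-successor.
(A) Box q -> Box Box q is axiom 4; it is valid on a frame exactly when R is transitive. R is not transitive, so not valid.
(B) Box q -> q is axiom T, which corresponds to reflexivity. R is reflexive — valid.
(C) Box q -> Dia q is axiom D; it is valid on a frame exactly when R is serial. R is serial, so valid.
(D) Dia q -> Box Dia q is axiom 5, which corresponds to the euclidean property. R is not euclidean — not valid.
(E) q -> Box Dia q is axiom B; it is valid on a frame exactly when R is symmetric. R is not symmetric, so not valid.

B, C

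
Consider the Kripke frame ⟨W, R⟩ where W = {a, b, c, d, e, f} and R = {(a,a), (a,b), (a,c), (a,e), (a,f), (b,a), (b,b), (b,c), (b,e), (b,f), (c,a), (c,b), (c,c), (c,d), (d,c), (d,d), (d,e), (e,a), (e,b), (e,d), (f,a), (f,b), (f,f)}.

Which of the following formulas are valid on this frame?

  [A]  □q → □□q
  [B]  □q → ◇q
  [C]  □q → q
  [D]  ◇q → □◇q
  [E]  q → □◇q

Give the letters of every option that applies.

B, E

R is not reflexive: not e R e.
R is symmetric: every R-edge is matched by its reverse.
R is not transitive: a R c and c R d but not a R d.
R is not euclidean: a R c and a R e but not c R e.
R is serial: every world has an R-successor.
(A) □q → □□q is axiom 4, which corresponds to transitivity. R is not transitive — not valid.
(B) axiom D: valid iff R is serial. R is serial — valid.
(C) □q → q (axiom T) characterises the reflexive frames. R is not reflexive — not valid.
(D) ◇q → □◇q is axiom 5, which corresponds to the euclidean property. R is not euclidean — not valid.
(E) q → □◇q is axiom B, which corresponds to symmetry. R is symmetric — valid.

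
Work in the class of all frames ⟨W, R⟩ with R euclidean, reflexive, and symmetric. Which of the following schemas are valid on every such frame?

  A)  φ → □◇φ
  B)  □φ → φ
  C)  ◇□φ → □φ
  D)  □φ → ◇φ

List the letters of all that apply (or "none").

A relation that is euclidean, reflexive, and symmetric is also serial and transitive.
(A) φ → □◇φ is axiom B; it is valid on a frame exactly when R is symmetric. Every such R is symmetric, so valid.
(B) □φ → φ is axiom T, which corresponds to reflexivity. Every such R is reflexive — valid.
(C) ◇□φ → □φ (the dual of axiom 5) characterises the euclidean frames. Every such R is euclidean — valid.
(D) □φ → ◇φ is axiom D, which corresponds to seriality. Every such R is serial — valid.

A, B, C, D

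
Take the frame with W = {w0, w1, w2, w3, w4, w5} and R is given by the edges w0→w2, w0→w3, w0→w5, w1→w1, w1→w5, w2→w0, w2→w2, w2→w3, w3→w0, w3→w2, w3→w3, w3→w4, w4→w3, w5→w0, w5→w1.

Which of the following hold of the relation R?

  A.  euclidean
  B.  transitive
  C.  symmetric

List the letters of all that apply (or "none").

(A) not euclidean: w0 R w2 and w0 R w5 but not w2 R w5.
(B) not transitive: w0 R w2 and w2 R w0 but not w0 R w0.
(C) symmetric: every R-edge is matched by its reverse.

C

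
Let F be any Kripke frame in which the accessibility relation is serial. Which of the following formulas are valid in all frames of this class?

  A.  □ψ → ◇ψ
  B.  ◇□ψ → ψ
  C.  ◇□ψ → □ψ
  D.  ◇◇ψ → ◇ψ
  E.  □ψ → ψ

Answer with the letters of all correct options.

A

(A) □ψ → ◇ψ is axiom D; it is valid on a frame exactly when R is serial. Every such R is serial, so valid.
(B) ◇□ψ → ψ is the dual of axiom B, which corresponds to symmetry. Such an R need not be symmetric — not valid.
(C) ◇□ψ → □ψ (the dual of axiom 5) characterises the euclidean frames. Such an R need not be euclidean — not valid.
(D) ◇◇ψ → ◇ψ is the dual of axiom 4; it is valid on a frame exactly when R is transitive. Such an R need not be transitive, so not valid.
(E) □ψ → ψ is axiom T, which corresponds to reflexivity. Such an R need not be reflexive — not valid.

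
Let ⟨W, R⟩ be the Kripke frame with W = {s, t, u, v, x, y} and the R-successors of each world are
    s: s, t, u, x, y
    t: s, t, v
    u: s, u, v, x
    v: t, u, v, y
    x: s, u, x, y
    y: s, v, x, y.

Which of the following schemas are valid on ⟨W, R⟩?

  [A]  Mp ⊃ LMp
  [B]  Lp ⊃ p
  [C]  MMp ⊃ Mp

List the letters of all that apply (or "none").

R is reflexive: each world relates to itself.
R is not transitive: s R t and t R v but not s R v.
R is not euclidean: s R t and s R u but not t R u.
(A) Mp ⊃ LMp is axiom 5, which corresponds to the euclidean property. R is not euclidean — not valid.
(B) Lp ⊃ p (axiom T) characterises the reflexive frames. R is reflexive — valid.
(C) MMp ⊃ Mp is the dual of axiom 4, which corresponds to transitivity. R is not transitive — not valid.

B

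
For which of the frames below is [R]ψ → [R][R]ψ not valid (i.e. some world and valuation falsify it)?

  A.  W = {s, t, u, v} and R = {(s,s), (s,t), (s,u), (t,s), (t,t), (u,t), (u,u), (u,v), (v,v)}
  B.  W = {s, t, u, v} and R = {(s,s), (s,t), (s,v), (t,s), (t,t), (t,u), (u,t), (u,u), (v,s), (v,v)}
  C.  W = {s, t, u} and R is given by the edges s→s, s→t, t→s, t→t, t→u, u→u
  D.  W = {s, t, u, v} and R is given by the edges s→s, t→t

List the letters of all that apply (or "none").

A, B, C

The schema [R]ψ → [R][R]ψ is axiom 4; it is valid on a frame iff R is transitive.
(A) R is not transitive (s R u and u R v but not s R v), so the schema fails here.
(B) R is not transitive (s R t and t R u but not s R u), so the schema fails here.
(C) R is not transitive (s R t and t R u but not s R u), so the schema fails here.
(D) R is transitive (R is closed under composition), so the schema is valid here.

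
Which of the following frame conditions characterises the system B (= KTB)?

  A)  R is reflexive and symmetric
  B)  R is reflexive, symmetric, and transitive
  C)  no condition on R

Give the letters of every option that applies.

A

(A) B (= KTB) is sound and complete for exactly this class.
(B) this class determines S5, not B (= KTB).
(C) this class determines K, not B (= KTB).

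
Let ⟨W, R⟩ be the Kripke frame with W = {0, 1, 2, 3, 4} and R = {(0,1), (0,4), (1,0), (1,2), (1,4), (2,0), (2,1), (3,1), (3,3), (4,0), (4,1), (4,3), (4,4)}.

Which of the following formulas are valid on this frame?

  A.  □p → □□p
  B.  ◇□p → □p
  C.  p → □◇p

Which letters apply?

R is not symmetric: 2 R 0 but not 0 R 2.
R is not transitive: 0 R 1 and 1 R 0 but not 0 R 0.
R is not euclidean: 1 R 0 and 1 R 2 but not 0 R 2.
(A) axiom 4: valid iff R is transitive. R is not transitive — not valid.
(B) ◇□p → □p is the dual of axiom 5; it is valid on a frame exactly when R is euclidean. R is not euclidean, so not valid.
(C) p → □◇p (axiom B) characterises the symmetric frames. R is not symmetric — not valid.

none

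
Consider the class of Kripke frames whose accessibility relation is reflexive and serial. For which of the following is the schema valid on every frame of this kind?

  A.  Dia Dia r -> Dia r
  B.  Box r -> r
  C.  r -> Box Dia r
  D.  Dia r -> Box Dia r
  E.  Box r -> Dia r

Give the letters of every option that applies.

B, E

(A) Dia Dia r -> Dia r (the dual of axiom 4) characterises the transitive frames. Such an R need not be transitive — not valid.
(B) Box r -> r (axiom T) characterises the reflexive frames. Every such R is reflexive — valid.
(C) r -> Box Dia r is axiom B; it is valid on a frame exactly when R is symmetric. Such an R need not be symmetric, so not valid.
(D) Dia r -> Box Dia r (axiom 5) characterises the euclidean frames. Such an R need not be euclidean — not valid.
(E) Box r -> Dia r is axiom D, which corresponds to seriality. Every such R is serial — valid.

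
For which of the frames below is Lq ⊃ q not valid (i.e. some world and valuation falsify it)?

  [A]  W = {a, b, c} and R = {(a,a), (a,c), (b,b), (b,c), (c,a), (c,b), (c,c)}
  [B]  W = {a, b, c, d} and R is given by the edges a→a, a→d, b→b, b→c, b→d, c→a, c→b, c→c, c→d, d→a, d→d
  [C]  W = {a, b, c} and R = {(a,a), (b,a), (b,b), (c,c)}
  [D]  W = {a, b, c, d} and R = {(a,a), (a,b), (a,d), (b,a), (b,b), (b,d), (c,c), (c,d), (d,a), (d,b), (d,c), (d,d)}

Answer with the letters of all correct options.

The schema Lq ⊃ q is axiom T; it is valid on a frame iff R is reflexive.
(A) R is reflexive (each world relates to itself), so the schema is valid here.
(B) R is reflexive (each world relates to itself), so the schema is valid here.
(C) R is reflexive (each world relates to itself), so the schema is valid here.
(D) R is reflexive (each world relates to itself), so the schema is valid here.

none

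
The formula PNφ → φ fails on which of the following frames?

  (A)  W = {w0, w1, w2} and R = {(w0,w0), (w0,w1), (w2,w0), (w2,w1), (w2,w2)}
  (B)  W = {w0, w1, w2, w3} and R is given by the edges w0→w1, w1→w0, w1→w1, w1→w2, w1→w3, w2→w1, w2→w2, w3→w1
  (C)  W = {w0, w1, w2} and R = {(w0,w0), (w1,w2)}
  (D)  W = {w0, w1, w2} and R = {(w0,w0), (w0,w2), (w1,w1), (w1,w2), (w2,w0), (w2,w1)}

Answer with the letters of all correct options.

The schema PNφ → φ is the dual of axiom B; it is valid on a frame iff R is symmetric.
(A) R is not symmetric (w0 R w1 but not w1 R w0), so the schema fails here.
(B) R is symmetric (every R-edge is matched by its reverse), so the schema is valid here.
(C) R is not symmetric (w1 R w2 but not w2 R w1), so the schema fails here.
(D) R is symmetric (every R-edge is matched by its reverse), so the schema is valid here.

A, C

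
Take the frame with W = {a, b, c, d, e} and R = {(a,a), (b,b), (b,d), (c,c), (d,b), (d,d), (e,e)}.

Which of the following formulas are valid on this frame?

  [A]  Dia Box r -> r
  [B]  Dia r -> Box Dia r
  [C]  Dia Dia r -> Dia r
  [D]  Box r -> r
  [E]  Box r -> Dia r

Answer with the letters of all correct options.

A, B, C, D, E

R is reflexive: each world relates to itself.
R is symmetric: every R-edge is matched by its reverse.
R is transitive: R is closed under composition.
R is euclidean: any two R-successors of the same world are R-related.
R is serial: every world has an R-successor.
(A) Dia Box r -> r is the dual of axiom B, which corresponds to symmetry. R is symmetric — valid.
(B) Dia r -> Box Dia r (axiom 5) characterises the euclidean frames. R is euclidean — valid.
(C) Dia Dia r -> Dia r is the dual of axiom 4, which corresponds to transitivity. R is transitive — valid.
(D) Box r -> r is axiom T; it is valid on a frame exactly when R is reflexive. R is reflexive, so valid.
(E) Box r -> Dia r is axiom D, which corresponds to seriality. R is serial — valid.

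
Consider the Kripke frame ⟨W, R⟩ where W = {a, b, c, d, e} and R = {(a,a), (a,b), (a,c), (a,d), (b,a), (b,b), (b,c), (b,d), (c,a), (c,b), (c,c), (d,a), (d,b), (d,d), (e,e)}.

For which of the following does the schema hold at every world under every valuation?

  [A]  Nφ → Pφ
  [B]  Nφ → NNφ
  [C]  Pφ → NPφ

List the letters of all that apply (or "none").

A

R is not transitive: c R a and a R d but not c R d.
R is not euclidean: a R c and a R d but not c R d.
R is serial: every world has an R-successor.
(A) Nφ → Pφ is axiom D, which corresponds to seriality. R is serial — valid.
(B) axiom 4: valid iff R is transitive. R is not transitive — not valid.
(C) Pφ → NPφ (axiom 5) characterises the euclidean frames. R is not euclidean — not valid.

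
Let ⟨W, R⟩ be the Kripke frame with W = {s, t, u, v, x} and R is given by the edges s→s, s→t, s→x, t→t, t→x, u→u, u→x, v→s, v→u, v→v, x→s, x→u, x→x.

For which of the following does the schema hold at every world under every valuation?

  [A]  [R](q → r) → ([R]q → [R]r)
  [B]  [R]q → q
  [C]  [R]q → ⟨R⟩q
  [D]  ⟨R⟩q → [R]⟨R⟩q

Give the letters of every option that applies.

R is reflexive: each world relates to itself.
R is not euclidean: s R t and s R s but not t R s.
R is serial: every world has an R-successor.
(A) this is just K, valid on every normal frame.
(B) [R]q → q is axiom T, which corresponds to reflexivity. R is reflexive — valid.
(C) [R]q → ⟨R⟩q is axiom D, which corresponds to seriality. R is serial — valid.
(D) ⟨R⟩q → [R]⟨R⟩q is axiom 5; it is valid on a frame exactly when R is euclidean. R is not euclidean, so not valid.

A, B, C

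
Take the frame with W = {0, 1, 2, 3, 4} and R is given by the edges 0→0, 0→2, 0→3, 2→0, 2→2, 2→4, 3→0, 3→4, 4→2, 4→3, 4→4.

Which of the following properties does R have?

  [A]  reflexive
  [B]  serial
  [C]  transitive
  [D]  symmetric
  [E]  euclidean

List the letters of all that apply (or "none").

(A) not reflexive: not 1 R 1.
(B) not serial: 1 has no R-successor.
(C) not transitive: 0 R 2 and 2 R 4 but not 0 R 4.
(D) symmetric: every R-edge is matched by its reverse.
(E) not euclidean: 0 R 2 and 0 R 3 but not 2 R 3.

D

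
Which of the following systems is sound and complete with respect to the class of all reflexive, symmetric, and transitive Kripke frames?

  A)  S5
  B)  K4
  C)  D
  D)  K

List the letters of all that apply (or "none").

A

(A) S5 is determined by exactly this class.
(B) K4 is determined by the class of transitive frames.
(C) D is determined by the class of serial frames.
(D) K is determined by the class of arbitrary frames.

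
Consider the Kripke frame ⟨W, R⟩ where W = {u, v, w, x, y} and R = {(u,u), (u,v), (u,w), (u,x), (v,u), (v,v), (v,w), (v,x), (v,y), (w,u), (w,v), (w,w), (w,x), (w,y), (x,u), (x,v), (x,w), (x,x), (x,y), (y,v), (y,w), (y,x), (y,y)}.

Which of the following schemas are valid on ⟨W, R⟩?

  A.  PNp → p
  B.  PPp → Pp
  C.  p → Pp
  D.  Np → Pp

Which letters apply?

A, C, D

R is reflexive: each world relates to itself.
R is symmetric: every R-edge is matched by its reverse.
R is not transitive: u R v and v R y but not u R y.
R is serial: every world has an R-successor.
(A) PNp → p is the dual of axiom B; it is valid on a frame exactly when R is symmetric. R is symmetric, so valid.
(B) PPp → Pp is the dual of axiom 4; it is valid on a frame exactly when R is transitive. R is not transitive, so not valid.
(C) p → Pp (the dual of axiom T) characterises the reflexive frames. R is reflexive — valid.
(D) axiom D: valid iff R is serial. R is serial — valid.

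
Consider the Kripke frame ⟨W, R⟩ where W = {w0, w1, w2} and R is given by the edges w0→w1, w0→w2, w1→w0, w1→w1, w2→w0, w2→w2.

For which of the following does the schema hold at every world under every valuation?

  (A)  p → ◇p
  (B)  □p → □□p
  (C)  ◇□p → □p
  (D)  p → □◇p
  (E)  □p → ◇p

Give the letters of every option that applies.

D, E

R is not reflexive: not w0 R w0.
R is symmetric: every R-edge is matched by its reverse.
R is not transitive: w0 R w1 and w1 R w0 but not w0 R w0.
R is not euclidean: w0 R w1 and w0 R w2 but not w1 R w2.
R is serial: every world has an R-successor.
(A) the dual of axiom T: valid iff R is reflexive. R is not reflexive — not valid.
(B) □p → □□p is axiom 4, which corresponds to transitivity. R is not transitive — not valid.
(C) ◇□p → □p is the dual of axiom 5; it is valid on a frame exactly when R is euclidean. R is not euclidean, so not valid.
(D) p → □◇p is axiom B, which corresponds to symmetry. R is symmetric — valid.
(E) axiom D: valid iff R is serial. R is serial — valid.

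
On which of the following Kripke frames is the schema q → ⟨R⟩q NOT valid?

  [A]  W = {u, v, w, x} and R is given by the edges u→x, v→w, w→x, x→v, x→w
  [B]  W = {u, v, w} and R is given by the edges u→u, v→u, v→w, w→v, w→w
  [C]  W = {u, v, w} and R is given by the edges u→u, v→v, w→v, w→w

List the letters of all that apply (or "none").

A, B

The schema q → ⟨R⟩q is the dual of axiom T; it is valid on a frame iff R is reflexive.
(A) R is not reflexive (not u R u), so the schema fails here.
(B) R is not reflexive (not v R v), so the schema fails here.
(C) R is reflexive (each world relates to itself), so the schema is valid here.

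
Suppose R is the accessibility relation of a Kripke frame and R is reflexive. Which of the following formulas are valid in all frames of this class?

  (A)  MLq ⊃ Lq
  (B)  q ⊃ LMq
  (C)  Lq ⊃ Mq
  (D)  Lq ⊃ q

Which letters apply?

C, D

A reflexive relation is serial.
(A) the dual of axiom 5: valid iff R is euclidean. Such an R need not be euclidean — not valid.
(B) q ⊃ LMq is axiom B, which corresponds to symmetry. Such an R need not be symmetric — not valid.
(C) Lq ⊃ Mq is axiom D, which corresponds to seriality. Every such R is serial — valid.
(D) Lq ⊃ q is axiom T, which corresponds to reflexivity. Every such R is reflexive — valid.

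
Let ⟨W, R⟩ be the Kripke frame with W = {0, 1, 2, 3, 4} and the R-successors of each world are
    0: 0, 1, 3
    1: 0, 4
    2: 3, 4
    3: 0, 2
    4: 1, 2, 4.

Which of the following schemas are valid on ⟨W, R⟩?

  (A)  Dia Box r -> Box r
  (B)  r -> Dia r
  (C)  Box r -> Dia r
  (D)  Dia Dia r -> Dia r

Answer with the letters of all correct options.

C

R is not reflexive: not 1 R 1.
R is not transitive: 0 R 1 and 1 R 4 but not 0 R 4.
R is not euclidean: 0 R 1 and 0 R 3 but not 1 R 3.
R is serial: every world has an R-successor.
(A) Dia Box r -> Box r is the dual of axiom 5, which corresponds to the euclidean property. R is not euclidean — not valid.
(B) r -> Dia r (the dual of axiom T) characterises the reflexive frames. R is not reflexive — not valid.
(C) axiom D: valid iff R is serial. R is serial — valid.
(D) Dia Dia r -> Dia r is the dual of axiom 4, which corresponds to transitivity. R is not transitive — not valid.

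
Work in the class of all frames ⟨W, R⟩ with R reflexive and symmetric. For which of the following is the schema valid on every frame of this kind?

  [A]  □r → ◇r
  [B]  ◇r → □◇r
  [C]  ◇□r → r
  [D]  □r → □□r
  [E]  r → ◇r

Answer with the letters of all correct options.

A, C, E

Reflexive relations are serial.
(A) □r → ◇r is axiom D, which corresponds to seriality. Every such R is serial — valid.
(B) ◇r → □◇r is axiom 5, which corresponds to the euclidean property. Such an R need not be euclidean — not valid.
(C) the dual of axiom B: valid iff R is symmetric. Every such R is symmetric — valid.
(D) □r → □□r is axiom 4; it is valid on a frame exactly when R is transitive. Such an R need not be transitive, so not valid.
(E) r → ◇r is the dual of axiom T, which corresponds to reflexivity. Every such R is reflexive — valid.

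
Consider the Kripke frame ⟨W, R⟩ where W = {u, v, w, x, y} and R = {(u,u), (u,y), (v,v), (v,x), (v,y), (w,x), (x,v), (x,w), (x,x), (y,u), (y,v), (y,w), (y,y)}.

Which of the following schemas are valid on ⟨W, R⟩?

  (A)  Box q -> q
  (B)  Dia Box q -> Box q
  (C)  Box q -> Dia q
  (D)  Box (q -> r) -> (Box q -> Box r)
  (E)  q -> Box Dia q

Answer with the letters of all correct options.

C, D

R is not reflexive: not w R w.
R is not symmetric: y R w but not w R y.
R is not euclidean: v R x and v R y but not x R y.
R is serial: every world has an R-successor.
(A) axiom T: valid iff R is reflexive. R is not reflexive — not valid.
(B) Dia Box q -> Box q (the dual of axiom 5) characterises the euclidean frames. R is not euclidean — not valid.
(C) Box q -> Dia q is axiom D; it is valid on a frame exactly when R is serial. R is serial, so valid.
(D) Box (q -> r) -> (Box q -> Box r) is the K axiom; it holds on all frames — valid.
(E) q -> Box Dia q (axiom B) characterises the symmetric frames. R is not symmetric — not valid.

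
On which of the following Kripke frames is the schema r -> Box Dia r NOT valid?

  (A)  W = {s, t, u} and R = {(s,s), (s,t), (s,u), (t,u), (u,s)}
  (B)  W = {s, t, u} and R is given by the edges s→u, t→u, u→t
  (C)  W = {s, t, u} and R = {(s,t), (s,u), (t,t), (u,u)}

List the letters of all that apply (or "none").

A, B, C

The schema r -> Box Dia r is axiom B; it is valid on a frame iff R is symmetric.
(A) R is not symmetric (s R t but not t R s), so the schema fails here.
(B) R is not symmetric (s R u but not u R s), so the schema fails here.
(C) R is not symmetric (s R t but not t R s), so the schema fails here.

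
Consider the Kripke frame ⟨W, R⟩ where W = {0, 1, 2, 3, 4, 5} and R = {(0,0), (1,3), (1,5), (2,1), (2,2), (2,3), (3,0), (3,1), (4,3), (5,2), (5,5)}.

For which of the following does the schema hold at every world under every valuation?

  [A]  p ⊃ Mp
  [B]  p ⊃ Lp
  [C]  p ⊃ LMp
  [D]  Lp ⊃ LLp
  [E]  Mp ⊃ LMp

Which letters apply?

R is not reflexive: not 1 R 1.
R is not symmetric: 1 R 5 but not 5 R 1.
R is not transitive: 1 R 3 and 3 R 0 but not 1 R 0.
R is not euclidean: 1 R 3 and 1 R 5 but not 3 R 5.
R is not a subset of the identity: 1 R 3 with 1 ≠ 3.
(A) the dual of axiom T: valid iff R is reflexive. R is not reflexive — not valid.
(B) p ⊃ Lp (equivalent to ◇p→p) corresponds to R being a subset of the identity. Here R ⊄ identity, so not valid.
(C) axiom B: valid iff R is symmetric. R is not symmetric — not valid.
(D) Lp ⊃ LLp is axiom 4; it is valid on a frame exactly when R is transitive. R is not transitive, so not valid.
(E) Mp ⊃ LMp is axiom 5, which corresponds to the euclidean property. R is not euclidean — not valid.

none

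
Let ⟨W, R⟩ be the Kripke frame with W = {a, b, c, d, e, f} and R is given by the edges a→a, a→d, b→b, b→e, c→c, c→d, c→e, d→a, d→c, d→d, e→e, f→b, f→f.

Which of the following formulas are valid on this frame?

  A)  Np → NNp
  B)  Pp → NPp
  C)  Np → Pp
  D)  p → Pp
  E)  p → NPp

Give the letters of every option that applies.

R is reflexive: each world relates to itself.
R is not symmetric: b R e but not e R b.
R is not transitive: a R d and d R c but not a R c.
R is not euclidean: b R e and b R b but not e R b.
R is serial: every world has an R-successor.
(A) Np → NNp (axiom 4) characterises the transitive frames. R is not transitive — not valid.
(B) Pp → NPp is axiom 5, which corresponds to the euclidean property. R is not euclidean — not valid.
(C) Np → Pp is axiom D; it is valid on a frame exactly when R is serial. R is serial, so valid.
(D) p → Pp is the dual of axiom T, which corresponds to reflexivity. R is reflexive — valid.
(E) axiom B: valid iff R is symmetric. R is not symmetric — not valid.

C, D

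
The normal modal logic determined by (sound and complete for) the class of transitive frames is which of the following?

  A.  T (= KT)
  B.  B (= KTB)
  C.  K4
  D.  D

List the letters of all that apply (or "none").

(A) T (= KT) is determined by the class of reflexive frames.
(B) B (= KTB) is determined by the class of reflexive and symmetric frames.
(C) K4 is determined by exactly this class.
(D) D is determined by the class of serial frames.

C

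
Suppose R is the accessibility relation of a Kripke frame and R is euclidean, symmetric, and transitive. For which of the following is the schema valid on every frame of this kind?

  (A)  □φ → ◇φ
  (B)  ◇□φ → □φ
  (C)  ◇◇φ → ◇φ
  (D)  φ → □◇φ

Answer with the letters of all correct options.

B, C, D

(A) □φ → ◇φ is axiom D; it is valid on a frame exactly when R is serial. Such an R need not be serial, so not valid.
(B) ◇□φ → □φ (the dual of axiom 5) characterises the euclidean frames. Every such R is euclidean — valid.
(C) the dual of axiom 4: valid iff R is transitive. Every such R is transitive — valid.
(D) φ → □◇φ is axiom B, which corresponds to symmetry. Every such R is symmetric — valid.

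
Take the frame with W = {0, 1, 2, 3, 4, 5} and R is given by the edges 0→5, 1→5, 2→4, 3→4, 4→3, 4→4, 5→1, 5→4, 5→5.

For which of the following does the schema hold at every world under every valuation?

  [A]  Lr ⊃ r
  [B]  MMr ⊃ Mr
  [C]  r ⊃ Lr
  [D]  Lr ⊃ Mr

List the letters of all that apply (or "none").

D

R is not reflexive: not 0 R 0.
R is not transitive: 0 R 5 and 5 R 1 but not 0 R 1.
R is serial: every world has an R-successor.
R is not a subset of the identity: 0 R 5 with 0 ≠ 5.
(A) Lr ⊃ r is axiom T; it is valid on a frame exactly when R is reflexive. R is not reflexive, so not valid.
(B) MMr ⊃ Mr (the dual of axiom 4) characterises the transitive frames. R is not transitive — not valid.
(C) r ⊃ Lr is valid only on frames where every R-edge is a self-loop. Here R ⊄ identity — not valid.
(D) axiom D: valid iff R is serial. R is serial — valid.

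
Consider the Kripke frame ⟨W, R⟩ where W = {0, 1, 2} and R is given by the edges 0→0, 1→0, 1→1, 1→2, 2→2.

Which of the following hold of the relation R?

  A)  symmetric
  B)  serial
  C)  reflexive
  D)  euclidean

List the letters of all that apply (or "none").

(A) not symmetric: 1 R 0 but not 0 R 1.
(B) serial: every world has an R-successor.
(C) reflexive: each world relates to itself.
(D) not euclidean: 1 R 0 and 1 R 1 but not 0 R 1.

B, C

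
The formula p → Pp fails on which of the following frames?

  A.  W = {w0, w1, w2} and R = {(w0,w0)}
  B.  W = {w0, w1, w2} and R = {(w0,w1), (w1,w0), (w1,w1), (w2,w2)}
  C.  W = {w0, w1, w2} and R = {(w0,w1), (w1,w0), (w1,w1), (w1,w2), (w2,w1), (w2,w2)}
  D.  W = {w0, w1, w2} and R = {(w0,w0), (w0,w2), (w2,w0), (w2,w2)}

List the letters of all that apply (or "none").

A, B, C, D

The schema p → Pp is the dual of axiom T; it is valid on a frame iff R is reflexive.
(A) R is not reflexive (not w1 R w1), so the schema fails here.
(B) R is not reflexive (not w0 R w0), so the schema fails here.
(C) R is not reflexive (not w0 R w0), so the schema fails here.
(D) R is not reflexive (not w1 R w1), so the schema fails here.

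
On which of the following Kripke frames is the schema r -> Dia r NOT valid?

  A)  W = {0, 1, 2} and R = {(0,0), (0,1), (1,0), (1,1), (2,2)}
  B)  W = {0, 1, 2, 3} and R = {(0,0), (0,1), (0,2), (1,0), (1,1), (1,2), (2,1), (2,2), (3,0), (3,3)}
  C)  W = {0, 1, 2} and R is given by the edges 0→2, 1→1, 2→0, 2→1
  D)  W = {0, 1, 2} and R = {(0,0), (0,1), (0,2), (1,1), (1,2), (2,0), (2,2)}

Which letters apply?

The schema r -> Dia r is the dual of axiom T; it is valid on a frame iff R is reflexive.
(A) R is reflexive (each world relates to itself), so the schema is valid here.
(B) R is reflexive (each world relates to itself), so the schema is valid here.
(C) R is not reflexive (not 0 R 0), so the schema fails here.
(D) R is reflexive (each world relates to itself), so the schema is valid here.

C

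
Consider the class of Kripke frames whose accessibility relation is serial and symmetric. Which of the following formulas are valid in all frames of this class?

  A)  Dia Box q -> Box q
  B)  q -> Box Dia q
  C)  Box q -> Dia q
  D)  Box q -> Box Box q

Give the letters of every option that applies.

(A) Dia Box q -> Box q is the dual of axiom 5; it is valid on a frame exactly when R is euclidean. Such an R need not be euclidean, so not valid.
(B) axiom B: valid iff R is symmetric. Every such R is symmetric — valid.
(C) Box q -> Dia q is axiom D, which corresponds to seriality. Every such R is serial — valid.
(D) axiom 4: valid iff R is transitive. Such an R need not be transitive — not valid.

B, C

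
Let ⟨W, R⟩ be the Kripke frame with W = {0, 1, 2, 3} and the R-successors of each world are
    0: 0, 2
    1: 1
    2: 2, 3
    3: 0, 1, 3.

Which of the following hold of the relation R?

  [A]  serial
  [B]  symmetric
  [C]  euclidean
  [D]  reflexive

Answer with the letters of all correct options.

A, D

(A) serial: every world has an R-successor.
(B) not symmetric: 0 R 2 but not 2 R 0.
(C) not euclidean: 0 R 2 and 0 R 0 but not 2 R 0.
(D) reflexive: each world relates to itself.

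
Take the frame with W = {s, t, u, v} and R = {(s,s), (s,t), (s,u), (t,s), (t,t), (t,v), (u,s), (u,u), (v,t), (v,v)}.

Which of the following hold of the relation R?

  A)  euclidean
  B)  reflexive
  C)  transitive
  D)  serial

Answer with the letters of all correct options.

(A) not euclidean: s R t and s R u but not t R u.
(B) reflexive: each world relates to itself.
(C) not transitive: s R t and t R v but not s R v.
(D) serial: every world has an R-successor.

B, D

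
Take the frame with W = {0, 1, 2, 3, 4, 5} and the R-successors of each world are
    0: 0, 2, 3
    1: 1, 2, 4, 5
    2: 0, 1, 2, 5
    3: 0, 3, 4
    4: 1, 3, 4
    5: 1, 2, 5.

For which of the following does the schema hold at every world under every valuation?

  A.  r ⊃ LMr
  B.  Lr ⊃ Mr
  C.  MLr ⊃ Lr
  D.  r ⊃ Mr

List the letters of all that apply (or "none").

A, B, D

R is reflexive: each world relates to itself.
R is symmetric: every R-edge is matched by its reverse.
R is not euclidean: 0 R 2 and 0 R 3 but not 2 R 3.
R is serial: every world has an R-successor.
(A) axiom B: valid iff R is symmetric. R is symmetric — valid.
(B) Lr ⊃ Mr is axiom D; it is valid on a frame exactly when R is serial. R is serial, so valid.
(C) MLr ⊃ Lr is the dual of axiom 5; it is valid on a frame exactly when R is euclidean. R is not euclidean, so not valid.
(D) r ⊃ Mr is the dual of axiom T, which corresponds to reflexivity. R is reflexive — valid.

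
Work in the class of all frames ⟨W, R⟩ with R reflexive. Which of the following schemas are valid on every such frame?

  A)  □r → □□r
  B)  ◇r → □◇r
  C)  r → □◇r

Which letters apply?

none

A reflexive relation is serial.
(A) □r → □□r is axiom 4, which corresponds to transitivity. Such an R need not be transitive — not valid.
(B) axiom 5: valid iff R is euclidean. Such an R need not be euclidean — not valid.
(C) axiom B: valid iff R is symmetric. Such an R need not be symmetric — not valid.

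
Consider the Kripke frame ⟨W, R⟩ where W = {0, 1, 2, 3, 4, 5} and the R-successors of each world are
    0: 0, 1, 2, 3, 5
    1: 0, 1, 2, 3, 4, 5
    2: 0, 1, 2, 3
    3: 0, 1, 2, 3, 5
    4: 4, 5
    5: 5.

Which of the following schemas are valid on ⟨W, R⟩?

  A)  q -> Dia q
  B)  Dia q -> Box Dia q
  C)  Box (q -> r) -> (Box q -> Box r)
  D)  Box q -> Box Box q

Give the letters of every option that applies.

R is reflexive: each world relates to itself.
R is not transitive: 0 R 1 and 1 R 4 but not 0 R 4.
R is not euclidean: 0 R 2 and 0 R 5 but not 2 R 5.
(A) the dual of axiom T: valid iff R is reflexive. R is reflexive — valid.
(B) Dia q -> Box Dia q is axiom 5, which corresponds to the euclidean property. R is not euclidean — not valid.
(C) Box (q -> r) -> (Box q -> Box r) is the K axiom; it holds on all frames — valid.
(D) Box q -> Box Box q is axiom 4, which corresponds to transitivity. R is not transitive — not valid.

A, C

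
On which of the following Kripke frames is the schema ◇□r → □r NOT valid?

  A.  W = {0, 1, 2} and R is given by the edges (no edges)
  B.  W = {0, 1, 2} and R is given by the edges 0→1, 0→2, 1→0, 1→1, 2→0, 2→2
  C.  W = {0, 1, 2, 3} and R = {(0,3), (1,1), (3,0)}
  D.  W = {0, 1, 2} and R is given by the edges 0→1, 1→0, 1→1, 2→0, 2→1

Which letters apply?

The schema ◇□r → □r is the dual of axiom 5; it is valid on a frame iff R is euclidean.
(A) R is euclidean (any two R-successors of the same world are R-related), so the schema is valid here.
(B) R is not euclidean (0 R 1 and 0 R 2 but not 1 R 2), so the schema fails here.
(C) R is not euclidean (0 R 3 and 0 R 3 but not 3 R 3), so the schema fails here.
(D) R is not euclidean (1 R 0 and 1 R 0 but not 0 R 0), so the schema fails here.

B, C, D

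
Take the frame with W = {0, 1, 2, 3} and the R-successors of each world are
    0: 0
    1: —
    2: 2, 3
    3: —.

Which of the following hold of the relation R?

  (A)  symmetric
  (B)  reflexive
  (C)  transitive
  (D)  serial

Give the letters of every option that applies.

C

(A) not symmetric: 2 R 3 but not 3 R 2.
(B) not reflexive: not 1 R 1.
(C) transitive: R is closed under composition.
(D) not serial: 1 has no R-successor.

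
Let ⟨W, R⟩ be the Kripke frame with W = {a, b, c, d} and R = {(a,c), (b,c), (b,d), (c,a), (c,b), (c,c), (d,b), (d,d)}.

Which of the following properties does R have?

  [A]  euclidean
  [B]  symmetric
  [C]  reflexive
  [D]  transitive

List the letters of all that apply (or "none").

(A) not euclidean: b R c and b R d but not c R d.
(B) symmetric: every R-edge is matched by its reverse.
(C) not reflexive: not a R a.
(D) not transitive: a R c and c R a but not a R a.

B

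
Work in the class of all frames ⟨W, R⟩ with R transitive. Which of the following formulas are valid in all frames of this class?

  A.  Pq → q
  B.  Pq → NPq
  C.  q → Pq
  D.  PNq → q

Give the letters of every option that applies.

none

(A) Pq → q (the converse of T) corresponds to R being a subset of the identity. Such an R need not be a subset of the identity, so not valid.
(B) Pq → NPq (axiom 5) characterises the euclidean frames. Such an R need not be euclidean — not valid.
(C) q → Pq (the dual of axiom T) characterises the reflexive frames. Such an R need not be reflexive — not valid.
(D) PNq → q (the dual of axiom B) characterises the symmetric frames. Such an R need not be symmetric — not valid.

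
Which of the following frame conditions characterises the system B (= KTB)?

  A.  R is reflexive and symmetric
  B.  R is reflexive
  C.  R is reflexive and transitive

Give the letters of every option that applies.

(A) B (= KTB) is sound and complete for exactly this class.
(B) this class determines T (= KT), not B (= KTB).
(C) this class determines S4, not B (= KTB).

A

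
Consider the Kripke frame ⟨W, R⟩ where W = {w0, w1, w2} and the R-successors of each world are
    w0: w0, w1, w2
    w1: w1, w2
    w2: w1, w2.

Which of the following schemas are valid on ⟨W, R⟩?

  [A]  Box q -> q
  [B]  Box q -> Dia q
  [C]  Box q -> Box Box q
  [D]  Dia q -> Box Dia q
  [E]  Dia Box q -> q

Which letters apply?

R is reflexive: each world relates to itself.
R is not symmetric: w0 R w1 but not w1 R w0.
R is transitive: R is closed under composition.
R is not euclidean: w0 R w1 and w0 R w0 but not w1 R w0.
R is serial: every world has an R-successor.
(A) Box q -> q (axiom T) characterises the reflexive frames. R is reflexive — valid.
(B) Box q -> Dia q is axiom D, which corresponds to seriality. R is serial — valid.
(C) Box q -> Box Box q is axiom 4; it is valid on a frame exactly when R is transitive. R is transitive, so valid.
(D) Dia q -> Box Dia q is axiom 5, which corresponds to the euclidean property. R is not euclidean — not valid.
(E) Dia Box q -> q is the dual of axiom B, which corresponds to symmetry. R is not symmetric — not valid.

A, B, C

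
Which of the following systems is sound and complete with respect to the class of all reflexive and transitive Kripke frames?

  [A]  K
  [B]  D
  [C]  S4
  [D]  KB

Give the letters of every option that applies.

(A) K is determined by the class of arbitrary frames.
(B) D is determined by the class of serial frames.
(C) S4 is determined by exactly this class.
(D) KB is determined by the class of symmetric frames.

C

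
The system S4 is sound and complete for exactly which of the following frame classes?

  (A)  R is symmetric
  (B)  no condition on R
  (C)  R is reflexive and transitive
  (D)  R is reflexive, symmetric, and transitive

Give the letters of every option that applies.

C

(A) this class determines KB, not S4.
(B) this class determines K, not S4.
(C) S4 is sound and complete for exactly this class.
(D) this class determines S5, not S4.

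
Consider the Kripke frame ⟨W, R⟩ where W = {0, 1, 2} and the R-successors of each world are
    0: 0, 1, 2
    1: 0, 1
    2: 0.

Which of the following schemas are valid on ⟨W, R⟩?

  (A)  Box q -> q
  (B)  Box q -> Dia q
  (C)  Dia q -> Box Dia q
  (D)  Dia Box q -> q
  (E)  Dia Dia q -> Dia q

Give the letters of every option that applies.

B, D

R is not reflexive: not 2 R 2.
R is symmetric: every R-edge is matched by its reverse.
R is not transitive: 1 R 0 and 0 R 2 but not 1 R 2.
R is not euclidean: 0 R 1 and 0 R 2 but not 1 R 2.
R is serial: every world has an R-successor.
(A) Box q -> q is axiom T; it is valid on a frame exactly when R is reflexive. R is not reflexive, so not valid.
(B) axiom D: valid iff R is serial. R is serial — valid.
(C) Dia q -> Box Dia q is axiom 5, which corresponds to the euclidean property. R is not euclidean — not valid.
(D) Dia Box q -> q is the dual of axiom B, which corresponds to symmetry. R is symmetric — valid.
(E) Dia Dia q -> Dia q is the dual of axiom 4, which corresponds to transitivity. R is not transitive — not valid.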